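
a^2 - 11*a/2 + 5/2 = (a - 5)*(a - 1/2)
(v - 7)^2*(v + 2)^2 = v^4 - 10*v^3 - 3*v^2 + 140*v + 196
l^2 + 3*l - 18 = (l - 3)*(l + 6)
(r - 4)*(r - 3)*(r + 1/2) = r^3 - 13*r^2/2 + 17*r/2 + 6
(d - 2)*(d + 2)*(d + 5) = d^3 + 5*d^2 - 4*d - 20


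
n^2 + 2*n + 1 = (n + 1)^2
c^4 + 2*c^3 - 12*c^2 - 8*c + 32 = (c - 2)^2*(c + 2)*(c + 4)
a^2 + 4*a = a*(a + 4)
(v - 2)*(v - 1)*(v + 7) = v^3 + 4*v^2 - 19*v + 14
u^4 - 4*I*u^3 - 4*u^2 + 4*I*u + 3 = (u - 1)*(u - 3*I)*(-I*u - I)*(I*u + 1)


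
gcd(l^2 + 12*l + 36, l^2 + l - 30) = l + 6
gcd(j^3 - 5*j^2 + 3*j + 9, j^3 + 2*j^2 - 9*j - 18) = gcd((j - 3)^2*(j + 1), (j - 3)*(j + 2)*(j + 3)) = j - 3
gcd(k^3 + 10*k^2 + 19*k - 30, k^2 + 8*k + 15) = k + 5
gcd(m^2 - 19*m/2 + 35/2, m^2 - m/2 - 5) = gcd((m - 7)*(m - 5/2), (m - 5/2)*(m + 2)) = m - 5/2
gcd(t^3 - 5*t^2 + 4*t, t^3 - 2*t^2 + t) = t^2 - t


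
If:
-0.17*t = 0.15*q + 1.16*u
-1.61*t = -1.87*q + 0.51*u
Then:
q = -3.18358956024312*u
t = -4.01447979978548*u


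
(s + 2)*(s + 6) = s^2 + 8*s + 12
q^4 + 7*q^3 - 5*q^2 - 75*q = q*(q - 3)*(q + 5)^2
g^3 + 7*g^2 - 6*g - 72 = (g - 3)*(g + 4)*(g + 6)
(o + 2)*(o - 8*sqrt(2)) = o^2 - 8*sqrt(2)*o + 2*o - 16*sqrt(2)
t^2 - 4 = (t - 2)*(t + 2)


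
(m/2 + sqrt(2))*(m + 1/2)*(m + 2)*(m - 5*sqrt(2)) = m^4/2 - 3*sqrt(2)*m^3/2 + 5*m^3/4 - 19*m^2/2 - 15*sqrt(2)*m^2/4 - 25*m - 3*sqrt(2)*m/2 - 10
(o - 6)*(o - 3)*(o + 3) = o^3 - 6*o^2 - 9*o + 54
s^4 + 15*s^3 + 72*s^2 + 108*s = s*(s + 3)*(s + 6)^2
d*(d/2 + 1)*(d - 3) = d^3/2 - d^2/2 - 3*d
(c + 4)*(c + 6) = c^2 + 10*c + 24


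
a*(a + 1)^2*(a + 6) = a^4 + 8*a^3 + 13*a^2 + 6*a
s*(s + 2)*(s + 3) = s^3 + 5*s^2 + 6*s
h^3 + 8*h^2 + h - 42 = (h - 2)*(h + 3)*(h + 7)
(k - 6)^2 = k^2 - 12*k + 36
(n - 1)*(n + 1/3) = n^2 - 2*n/3 - 1/3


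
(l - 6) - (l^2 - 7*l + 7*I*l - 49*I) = -l^2 + 8*l - 7*I*l - 6 + 49*I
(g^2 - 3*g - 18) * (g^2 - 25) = g^4 - 3*g^3 - 43*g^2 + 75*g + 450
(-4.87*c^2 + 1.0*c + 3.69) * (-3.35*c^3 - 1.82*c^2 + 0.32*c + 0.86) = 16.3145*c^5 + 5.5134*c^4 - 15.7399*c^3 - 10.584*c^2 + 2.0408*c + 3.1734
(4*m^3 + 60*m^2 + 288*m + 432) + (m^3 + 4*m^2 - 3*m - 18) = 5*m^3 + 64*m^2 + 285*m + 414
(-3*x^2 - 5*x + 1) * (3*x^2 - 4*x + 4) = -9*x^4 - 3*x^3 + 11*x^2 - 24*x + 4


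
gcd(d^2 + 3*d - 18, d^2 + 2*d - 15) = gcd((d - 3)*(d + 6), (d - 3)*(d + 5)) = d - 3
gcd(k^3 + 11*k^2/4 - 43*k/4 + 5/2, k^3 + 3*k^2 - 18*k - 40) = k + 5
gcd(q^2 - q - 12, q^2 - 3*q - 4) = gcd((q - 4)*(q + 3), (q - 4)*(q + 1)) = q - 4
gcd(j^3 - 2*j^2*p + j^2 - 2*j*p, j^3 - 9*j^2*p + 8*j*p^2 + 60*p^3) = 1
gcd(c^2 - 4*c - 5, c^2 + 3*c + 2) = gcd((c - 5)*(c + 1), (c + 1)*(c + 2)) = c + 1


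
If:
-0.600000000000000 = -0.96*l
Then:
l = 0.62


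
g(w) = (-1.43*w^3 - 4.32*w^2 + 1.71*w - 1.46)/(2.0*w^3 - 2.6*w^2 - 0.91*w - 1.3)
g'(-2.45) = 0.32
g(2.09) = -8.06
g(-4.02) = -0.09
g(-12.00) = -0.48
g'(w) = (-6.0*w^2 + 5.2*w + 0.91)*(-1.43*w^3 - 4.32*w^2 + 1.71*w - 1.46)/(2.0*w^3 - 2.6*w^2 - 0.91*w - 1.3)^2 + (-4.29*w^2 - 8.64*w + 1.71)/(2.0*w^3 - 2.6*w^2 - 0.91*w - 1.3)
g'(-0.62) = 1.18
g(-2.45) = 0.24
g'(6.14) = 0.14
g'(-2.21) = 0.39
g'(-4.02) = 0.13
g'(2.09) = 21.95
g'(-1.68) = 0.63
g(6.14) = -1.35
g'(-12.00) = 0.02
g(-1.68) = 0.59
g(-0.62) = 1.74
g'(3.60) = 0.72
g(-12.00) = -0.48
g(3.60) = -2.14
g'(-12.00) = 0.02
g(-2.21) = 0.32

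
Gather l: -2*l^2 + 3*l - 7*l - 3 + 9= -2*l^2 - 4*l + 6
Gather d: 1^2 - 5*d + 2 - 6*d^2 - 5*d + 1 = -6*d^2 - 10*d + 4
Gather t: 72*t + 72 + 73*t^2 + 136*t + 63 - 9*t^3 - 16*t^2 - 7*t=-9*t^3 + 57*t^2 + 201*t + 135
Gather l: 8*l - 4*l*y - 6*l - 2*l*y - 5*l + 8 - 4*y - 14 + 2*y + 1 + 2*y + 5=l*(-6*y - 3)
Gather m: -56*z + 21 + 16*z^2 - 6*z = 16*z^2 - 62*z + 21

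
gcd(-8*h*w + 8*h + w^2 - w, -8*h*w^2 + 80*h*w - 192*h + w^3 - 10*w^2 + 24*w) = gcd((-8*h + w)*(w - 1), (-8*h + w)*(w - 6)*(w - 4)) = -8*h + w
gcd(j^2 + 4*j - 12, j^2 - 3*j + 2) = j - 2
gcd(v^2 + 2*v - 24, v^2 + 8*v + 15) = 1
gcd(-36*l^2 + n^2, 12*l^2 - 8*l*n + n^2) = 6*l - n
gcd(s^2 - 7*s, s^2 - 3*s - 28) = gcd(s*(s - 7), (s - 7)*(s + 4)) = s - 7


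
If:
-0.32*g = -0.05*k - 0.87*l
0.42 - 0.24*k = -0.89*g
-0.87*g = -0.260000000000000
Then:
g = 0.30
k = 2.86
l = -0.05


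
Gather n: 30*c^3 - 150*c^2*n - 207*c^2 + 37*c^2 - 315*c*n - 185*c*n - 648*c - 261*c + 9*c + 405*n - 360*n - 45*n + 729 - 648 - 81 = 30*c^3 - 170*c^2 - 900*c + n*(-150*c^2 - 500*c)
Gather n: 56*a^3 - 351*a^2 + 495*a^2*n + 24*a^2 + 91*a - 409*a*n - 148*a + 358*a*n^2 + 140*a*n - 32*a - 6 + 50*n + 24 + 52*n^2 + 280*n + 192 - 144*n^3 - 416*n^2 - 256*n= 56*a^3 - 327*a^2 - 89*a - 144*n^3 + n^2*(358*a - 364) + n*(495*a^2 - 269*a + 74) + 210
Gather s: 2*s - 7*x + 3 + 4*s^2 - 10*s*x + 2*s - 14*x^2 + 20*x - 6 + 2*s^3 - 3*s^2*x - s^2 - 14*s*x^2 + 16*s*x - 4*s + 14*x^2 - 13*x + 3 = 2*s^3 + s^2*(3 - 3*x) + s*(-14*x^2 + 6*x)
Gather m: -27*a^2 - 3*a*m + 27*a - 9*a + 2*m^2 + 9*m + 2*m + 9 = -27*a^2 + 18*a + 2*m^2 + m*(11 - 3*a) + 9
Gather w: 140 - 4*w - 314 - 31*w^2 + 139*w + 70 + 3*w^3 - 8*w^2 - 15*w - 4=3*w^3 - 39*w^2 + 120*w - 108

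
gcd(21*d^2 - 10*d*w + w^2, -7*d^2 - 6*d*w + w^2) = -7*d + w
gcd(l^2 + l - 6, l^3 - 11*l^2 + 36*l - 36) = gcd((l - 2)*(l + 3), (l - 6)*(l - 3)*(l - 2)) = l - 2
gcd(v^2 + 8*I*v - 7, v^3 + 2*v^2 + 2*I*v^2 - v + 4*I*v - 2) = v + I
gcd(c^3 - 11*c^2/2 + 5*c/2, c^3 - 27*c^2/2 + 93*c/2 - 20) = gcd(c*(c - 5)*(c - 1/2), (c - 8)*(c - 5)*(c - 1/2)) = c^2 - 11*c/2 + 5/2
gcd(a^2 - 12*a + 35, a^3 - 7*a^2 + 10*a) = a - 5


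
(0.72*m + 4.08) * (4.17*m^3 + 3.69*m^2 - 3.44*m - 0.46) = 3.0024*m^4 + 19.6704*m^3 + 12.5784*m^2 - 14.3664*m - 1.8768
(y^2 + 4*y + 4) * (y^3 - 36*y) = y^5 + 4*y^4 - 32*y^3 - 144*y^2 - 144*y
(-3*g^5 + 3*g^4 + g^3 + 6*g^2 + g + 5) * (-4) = 12*g^5 - 12*g^4 - 4*g^3 - 24*g^2 - 4*g - 20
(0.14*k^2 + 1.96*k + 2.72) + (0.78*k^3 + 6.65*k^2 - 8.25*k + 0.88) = 0.78*k^3 + 6.79*k^2 - 6.29*k + 3.6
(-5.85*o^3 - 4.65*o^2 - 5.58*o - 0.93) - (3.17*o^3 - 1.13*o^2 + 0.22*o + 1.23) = -9.02*o^3 - 3.52*o^2 - 5.8*o - 2.16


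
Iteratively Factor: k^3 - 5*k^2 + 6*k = (k)*(k^2 - 5*k + 6) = k*(k - 3)*(k - 2)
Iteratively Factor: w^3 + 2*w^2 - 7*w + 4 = (w - 1)*(w^2 + 3*w - 4) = (w - 1)^2*(w + 4)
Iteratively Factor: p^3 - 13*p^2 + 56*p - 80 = (p - 4)*(p^2 - 9*p + 20) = (p - 4)^2*(p - 5)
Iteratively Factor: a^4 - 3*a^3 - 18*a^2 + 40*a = (a - 2)*(a^3 - a^2 - 20*a) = a*(a - 2)*(a^2 - a - 20) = a*(a - 5)*(a - 2)*(a + 4)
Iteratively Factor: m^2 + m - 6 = (m - 2)*(m + 3)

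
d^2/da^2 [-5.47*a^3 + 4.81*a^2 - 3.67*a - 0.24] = 9.62 - 32.82*a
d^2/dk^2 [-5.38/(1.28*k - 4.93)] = -17.629184/(1.28*k - 4.93)^3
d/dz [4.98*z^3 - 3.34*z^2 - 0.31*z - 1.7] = 14.94*z^2 - 6.68*z - 0.31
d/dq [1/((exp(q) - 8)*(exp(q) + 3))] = (5 - 2*exp(q))*exp(q)/(exp(4*q) - 10*exp(3*q) - 23*exp(2*q) + 240*exp(q) + 576)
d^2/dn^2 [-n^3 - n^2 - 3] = -6*n - 2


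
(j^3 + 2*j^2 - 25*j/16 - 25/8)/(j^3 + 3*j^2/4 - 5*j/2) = (j + 5/4)/j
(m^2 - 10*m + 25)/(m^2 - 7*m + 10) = (m - 5)/(m - 2)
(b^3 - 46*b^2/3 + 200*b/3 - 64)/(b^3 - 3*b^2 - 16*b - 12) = (3*b^2 - 28*b + 32)/(3*(b^2 + 3*b + 2))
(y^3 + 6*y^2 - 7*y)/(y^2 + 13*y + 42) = y*(y - 1)/(y + 6)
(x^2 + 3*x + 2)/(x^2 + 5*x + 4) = (x + 2)/(x + 4)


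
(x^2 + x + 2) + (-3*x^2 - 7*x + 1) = -2*x^2 - 6*x + 3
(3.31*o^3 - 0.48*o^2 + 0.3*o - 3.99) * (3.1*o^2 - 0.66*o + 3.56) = 10.261*o^5 - 3.6726*o^4 + 13.0304*o^3 - 14.2758*o^2 + 3.7014*o - 14.2044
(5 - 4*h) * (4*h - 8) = -16*h^2 + 52*h - 40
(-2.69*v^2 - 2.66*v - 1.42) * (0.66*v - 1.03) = -1.7754*v^3 + 1.0151*v^2 + 1.8026*v + 1.4626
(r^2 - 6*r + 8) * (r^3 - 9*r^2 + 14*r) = r^5 - 15*r^4 + 76*r^3 - 156*r^2 + 112*r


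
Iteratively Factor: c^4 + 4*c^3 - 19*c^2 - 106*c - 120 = (c + 4)*(c^3 - 19*c - 30) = (c - 5)*(c + 4)*(c^2 + 5*c + 6) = (c - 5)*(c + 2)*(c + 4)*(c + 3)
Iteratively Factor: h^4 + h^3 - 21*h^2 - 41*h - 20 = (h + 1)*(h^3 - 21*h - 20) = (h + 1)*(h + 4)*(h^2 - 4*h - 5) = (h + 1)^2*(h + 4)*(h - 5)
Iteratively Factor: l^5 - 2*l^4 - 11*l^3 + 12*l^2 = (l + 3)*(l^4 - 5*l^3 + 4*l^2) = l*(l + 3)*(l^3 - 5*l^2 + 4*l) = l^2*(l + 3)*(l^2 - 5*l + 4) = l^2*(l - 4)*(l + 3)*(l - 1)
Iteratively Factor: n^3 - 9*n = (n - 3)*(n^2 + 3*n) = (n - 3)*(n + 3)*(n)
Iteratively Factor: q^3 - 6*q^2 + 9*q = (q - 3)*(q^2 - 3*q) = (q - 3)^2*(q)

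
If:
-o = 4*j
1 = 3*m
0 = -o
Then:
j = 0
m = 1/3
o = 0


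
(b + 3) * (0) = 0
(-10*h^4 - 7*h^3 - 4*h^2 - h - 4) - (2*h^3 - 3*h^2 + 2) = -10*h^4 - 9*h^3 - h^2 - h - 6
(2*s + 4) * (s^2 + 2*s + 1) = 2*s^3 + 8*s^2 + 10*s + 4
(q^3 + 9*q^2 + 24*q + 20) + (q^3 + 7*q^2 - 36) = 2*q^3 + 16*q^2 + 24*q - 16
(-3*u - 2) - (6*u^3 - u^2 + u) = -6*u^3 + u^2 - 4*u - 2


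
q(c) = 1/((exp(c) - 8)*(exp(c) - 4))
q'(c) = -exp(c)/((exp(c) - 8)*(exp(c) - 4)^2) - exp(c)/((exp(c) - 8)^2*(exp(c) - 4)) = 2*(6 - exp(c))*exp(c)/(exp(4*c) - 24*exp(3*c) + 208*exp(2*c) - 768*exp(c) + 1024)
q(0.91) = 0.12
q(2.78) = 0.01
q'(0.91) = 0.25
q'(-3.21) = 0.00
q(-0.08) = 0.05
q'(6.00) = 0.00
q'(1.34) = 29.10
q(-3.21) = 0.03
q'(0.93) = 0.27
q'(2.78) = -0.03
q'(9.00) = 0.00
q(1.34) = 1.32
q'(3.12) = -0.01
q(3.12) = 0.00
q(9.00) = 0.00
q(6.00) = 0.00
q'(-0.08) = 0.02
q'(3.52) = -0.00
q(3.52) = 0.00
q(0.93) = 0.12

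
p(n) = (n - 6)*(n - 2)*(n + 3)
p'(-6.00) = 156.00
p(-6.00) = -288.00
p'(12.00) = 300.00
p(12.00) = 900.00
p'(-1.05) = 1.81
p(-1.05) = 41.93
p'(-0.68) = -3.81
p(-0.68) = 41.53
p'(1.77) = -20.30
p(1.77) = 4.64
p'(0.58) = -16.79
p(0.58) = 27.55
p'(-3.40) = 56.68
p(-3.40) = -20.30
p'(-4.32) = 87.19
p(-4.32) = -86.09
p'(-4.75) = 103.19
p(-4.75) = -126.98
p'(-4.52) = 94.49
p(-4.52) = -104.26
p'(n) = (n - 6)*(n - 2) + (n - 6)*(n + 3) + (n - 2)*(n + 3) = 3*n^2 - 10*n - 12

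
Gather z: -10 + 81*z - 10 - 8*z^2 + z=-8*z^2 + 82*z - 20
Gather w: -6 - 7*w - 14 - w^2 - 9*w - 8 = -w^2 - 16*w - 28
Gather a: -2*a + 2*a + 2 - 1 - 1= 0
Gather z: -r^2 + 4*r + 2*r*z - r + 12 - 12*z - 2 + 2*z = -r^2 + 3*r + z*(2*r - 10) + 10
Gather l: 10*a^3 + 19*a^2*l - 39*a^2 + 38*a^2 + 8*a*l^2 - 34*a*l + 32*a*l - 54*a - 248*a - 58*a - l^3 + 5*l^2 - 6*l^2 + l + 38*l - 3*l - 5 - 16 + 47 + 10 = 10*a^3 - a^2 - 360*a - l^3 + l^2*(8*a - 1) + l*(19*a^2 - 2*a + 36) + 36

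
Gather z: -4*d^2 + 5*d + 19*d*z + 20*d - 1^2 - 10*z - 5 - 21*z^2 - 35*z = -4*d^2 + 25*d - 21*z^2 + z*(19*d - 45) - 6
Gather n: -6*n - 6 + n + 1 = -5*n - 5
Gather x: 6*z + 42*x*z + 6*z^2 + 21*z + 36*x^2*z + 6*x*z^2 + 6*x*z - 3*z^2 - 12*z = 36*x^2*z + x*(6*z^2 + 48*z) + 3*z^2 + 15*z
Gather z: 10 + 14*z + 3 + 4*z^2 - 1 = 4*z^2 + 14*z + 12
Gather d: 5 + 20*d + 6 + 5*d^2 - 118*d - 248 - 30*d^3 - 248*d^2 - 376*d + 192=-30*d^3 - 243*d^2 - 474*d - 45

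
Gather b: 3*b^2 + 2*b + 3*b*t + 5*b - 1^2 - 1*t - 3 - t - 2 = 3*b^2 + b*(3*t + 7) - 2*t - 6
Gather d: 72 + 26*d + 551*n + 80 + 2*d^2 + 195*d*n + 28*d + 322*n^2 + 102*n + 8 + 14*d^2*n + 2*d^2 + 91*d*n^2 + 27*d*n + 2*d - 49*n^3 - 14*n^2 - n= d^2*(14*n + 4) + d*(91*n^2 + 222*n + 56) - 49*n^3 + 308*n^2 + 652*n + 160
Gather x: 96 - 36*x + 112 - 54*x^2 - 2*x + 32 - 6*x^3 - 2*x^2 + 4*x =-6*x^3 - 56*x^2 - 34*x + 240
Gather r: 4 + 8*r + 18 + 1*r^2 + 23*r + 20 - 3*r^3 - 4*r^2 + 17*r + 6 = -3*r^3 - 3*r^2 + 48*r + 48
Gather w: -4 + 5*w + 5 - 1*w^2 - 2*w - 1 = -w^2 + 3*w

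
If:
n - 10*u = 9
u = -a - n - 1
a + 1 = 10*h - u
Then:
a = -11*u - 10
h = -u - 9/10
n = 10*u + 9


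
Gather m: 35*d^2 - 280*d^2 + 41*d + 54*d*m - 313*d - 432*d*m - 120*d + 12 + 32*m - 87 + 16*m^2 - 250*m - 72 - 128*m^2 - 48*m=-245*d^2 - 392*d - 112*m^2 + m*(-378*d - 266) - 147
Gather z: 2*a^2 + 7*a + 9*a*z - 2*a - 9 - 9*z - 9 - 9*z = 2*a^2 + 5*a + z*(9*a - 18) - 18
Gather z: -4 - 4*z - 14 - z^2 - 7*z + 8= -z^2 - 11*z - 10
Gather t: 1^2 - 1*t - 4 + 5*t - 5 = 4*t - 8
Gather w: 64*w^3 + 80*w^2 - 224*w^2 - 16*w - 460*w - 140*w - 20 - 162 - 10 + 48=64*w^3 - 144*w^2 - 616*w - 144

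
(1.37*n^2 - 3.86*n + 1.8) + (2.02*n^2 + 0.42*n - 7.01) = 3.39*n^2 - 3.44*n - 5.21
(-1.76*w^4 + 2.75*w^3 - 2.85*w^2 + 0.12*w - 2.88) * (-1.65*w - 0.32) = 2.904*w^5 - 3.9743*w^4 + 3.8225*w^3 + 0.714*w^2 + 4.7136*w + 0.9216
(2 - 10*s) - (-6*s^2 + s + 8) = 6*s^2 - 11*s - 6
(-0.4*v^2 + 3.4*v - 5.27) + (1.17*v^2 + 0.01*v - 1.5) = 0.77*v^2 + 3.41*v - 6.77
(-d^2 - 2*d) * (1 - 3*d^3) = 3*d^5 + 6*d^4 - d^2 - 2*d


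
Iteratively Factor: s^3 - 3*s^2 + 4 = (s - 2)*(s^2 - s - 2) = (s - 2)*(s + 1)*(s - 2)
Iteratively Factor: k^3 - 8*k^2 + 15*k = (k - 5)*(k^2 - 3*k) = (k - 5)*(k - 3)*(k)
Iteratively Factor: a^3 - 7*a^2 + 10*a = (a)*(a^2 - 7*a + 10) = a*(a - 5)*(a - 2)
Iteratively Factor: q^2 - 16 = (q + 4)*(q - 4)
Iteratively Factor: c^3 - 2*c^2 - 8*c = (c + 2)*(c^2 - 4*c) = c*(c + 2)*(c - 4)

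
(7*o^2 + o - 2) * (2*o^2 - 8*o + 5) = 14*o^4 - 54*o^3 + 23*o^2 + 21*o - 10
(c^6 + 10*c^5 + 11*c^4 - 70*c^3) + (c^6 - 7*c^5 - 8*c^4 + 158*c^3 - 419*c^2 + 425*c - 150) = 2*c^6 + 3*c^5 + 3*c^4 + 88*c^3 - 419*c^2 + 425*c - 150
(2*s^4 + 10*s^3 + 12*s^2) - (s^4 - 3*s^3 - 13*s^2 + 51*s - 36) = s^4 + 13*s^3 + 25*s^2 - 51*s + 36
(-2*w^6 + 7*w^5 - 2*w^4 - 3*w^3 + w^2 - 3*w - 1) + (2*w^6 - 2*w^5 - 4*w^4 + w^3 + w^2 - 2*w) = 5*w^5 - 6*w^4 - 2*w^3 + 2*w^2 - 5*w - 1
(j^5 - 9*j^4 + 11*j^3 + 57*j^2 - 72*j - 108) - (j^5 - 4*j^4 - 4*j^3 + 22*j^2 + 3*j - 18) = -5*j^4 + 15*j^3 + 35*j^2 - 75*j - 90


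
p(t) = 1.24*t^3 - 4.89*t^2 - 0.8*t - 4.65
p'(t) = 3.72*t^2 - 9.78*t - 0.8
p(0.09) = -4.76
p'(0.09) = -1.65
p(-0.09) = -4.62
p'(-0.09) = 0.11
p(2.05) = -16.16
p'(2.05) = -5.22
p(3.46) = -14.60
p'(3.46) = 9.90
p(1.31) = -11.30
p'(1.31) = -7.23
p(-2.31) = -44.18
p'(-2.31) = 41.64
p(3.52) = -13.97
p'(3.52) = 10.87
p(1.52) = -12.81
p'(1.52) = -7.07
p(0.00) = -4.65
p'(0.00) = -0.80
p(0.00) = -4.65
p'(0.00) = -0.80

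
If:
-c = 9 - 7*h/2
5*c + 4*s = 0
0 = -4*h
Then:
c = -9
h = 0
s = 45/4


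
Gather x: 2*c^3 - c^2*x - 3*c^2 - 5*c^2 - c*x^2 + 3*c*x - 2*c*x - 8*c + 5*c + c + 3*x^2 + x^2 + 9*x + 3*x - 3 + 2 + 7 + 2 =2*c^3 - 8*c^2 - 2*c + x^2*(4 - c) + x*(-c^2 + c + 12) + 8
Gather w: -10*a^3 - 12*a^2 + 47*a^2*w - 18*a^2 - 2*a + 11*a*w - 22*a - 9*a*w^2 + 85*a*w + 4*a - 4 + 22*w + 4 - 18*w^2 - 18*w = -10*a^3 - 30*a^2 - 20*a + w^2*(-9*a - 18) + w*(47*a^2 + 96*a + 4)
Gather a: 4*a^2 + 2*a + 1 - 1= 4*a^2 + 2*a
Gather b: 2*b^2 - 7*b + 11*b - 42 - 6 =2*b^2 + 4*b - 48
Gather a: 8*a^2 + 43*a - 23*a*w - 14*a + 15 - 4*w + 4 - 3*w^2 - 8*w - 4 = 8*a^2 + a*(29 - 23*w) - 3*w^2 - 12*w + 15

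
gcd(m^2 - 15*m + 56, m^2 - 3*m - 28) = m - 7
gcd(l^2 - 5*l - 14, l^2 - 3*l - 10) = l + 2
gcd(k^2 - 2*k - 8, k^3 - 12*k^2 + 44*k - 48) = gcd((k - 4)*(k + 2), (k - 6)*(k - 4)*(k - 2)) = k - 4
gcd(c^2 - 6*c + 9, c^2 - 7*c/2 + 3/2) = c - 3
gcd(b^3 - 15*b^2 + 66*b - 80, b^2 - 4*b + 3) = 1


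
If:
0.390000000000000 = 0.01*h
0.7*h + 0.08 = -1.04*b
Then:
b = -26.33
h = 39.00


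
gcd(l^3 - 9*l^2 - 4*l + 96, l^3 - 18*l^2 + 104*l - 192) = l^2 - 12*l + 32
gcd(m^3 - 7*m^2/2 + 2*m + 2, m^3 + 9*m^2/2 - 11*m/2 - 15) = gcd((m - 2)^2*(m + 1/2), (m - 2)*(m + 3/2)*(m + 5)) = m - 2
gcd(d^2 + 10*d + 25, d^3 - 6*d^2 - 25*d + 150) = d + 5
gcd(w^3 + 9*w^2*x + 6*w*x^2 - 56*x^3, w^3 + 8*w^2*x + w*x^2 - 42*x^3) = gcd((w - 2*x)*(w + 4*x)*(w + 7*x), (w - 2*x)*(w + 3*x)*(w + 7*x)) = -w^2 - 5*w*x + 14*x^2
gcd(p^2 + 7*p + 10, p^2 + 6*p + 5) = p + 5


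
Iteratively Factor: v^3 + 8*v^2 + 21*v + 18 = (v + 3)*(v^2 + 5*v + 6) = (v + 3)^2*(v + 2)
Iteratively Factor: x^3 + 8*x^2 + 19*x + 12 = (x + 4)*(x^2 + 4*x + 3) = (x + 3)*(x + 4)*(x + 1)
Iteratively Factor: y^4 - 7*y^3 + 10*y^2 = (y - 2)*(y^3 - 5*y^2) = (y - 5)*(y - 2)*(y^2) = y*(y - 5)*(y - 2)*(y)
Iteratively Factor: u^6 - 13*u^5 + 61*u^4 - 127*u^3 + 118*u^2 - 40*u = (u - 1)*(u^5 - 12*u^4 + 49*u^3 - 78*u^2 + 40*u) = (u - 5)*(u - 1)*(u^4 - 7*u^3 + 14*u^2 - 8*u) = (u - 5)*(u - 2)*(u - 1)*(u^3 - 5*u^2 + 4*u) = u*(u - 5)*(u - 2)*(u - 1)*(u^2 - 5*u + 4) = u*(u - 5)*(u - 2)*(u - 1)^2*(u - 4)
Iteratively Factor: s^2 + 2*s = (s)*(s + 2)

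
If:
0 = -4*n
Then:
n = 0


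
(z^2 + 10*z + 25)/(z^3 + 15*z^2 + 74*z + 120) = (z + 5)/(z^2 + 10*z + 24)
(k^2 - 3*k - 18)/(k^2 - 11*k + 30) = (k + 3)/(k - 5)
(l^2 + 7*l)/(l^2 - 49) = l/(l - 7)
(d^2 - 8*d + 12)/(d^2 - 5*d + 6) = (d - 6)/(d - 3)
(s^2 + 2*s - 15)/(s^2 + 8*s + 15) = (s - 3)/(s + 3)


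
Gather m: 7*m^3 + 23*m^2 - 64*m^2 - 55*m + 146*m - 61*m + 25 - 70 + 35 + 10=7*m^3 - 41*m^2 + 30*m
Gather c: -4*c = -4*c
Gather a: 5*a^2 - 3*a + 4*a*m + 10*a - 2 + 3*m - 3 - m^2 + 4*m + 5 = 5*a^2 + a*(4*m + 7) - m^2 + 7*m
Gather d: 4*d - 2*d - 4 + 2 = 2*d - 2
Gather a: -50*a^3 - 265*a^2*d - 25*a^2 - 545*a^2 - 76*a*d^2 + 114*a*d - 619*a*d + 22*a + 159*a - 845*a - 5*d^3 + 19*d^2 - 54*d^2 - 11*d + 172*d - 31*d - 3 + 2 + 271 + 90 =-50*a^3 + a^2*(-265*d - 570) + a*(-76*d^2 - 505*d - 664) - 5*d^3 - 35*d^2 + 130*d + 360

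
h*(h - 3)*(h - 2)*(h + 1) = h^4 - 4*h^3 + h^2 + 6*h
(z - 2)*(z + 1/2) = z^2 - 3*z/2 - 1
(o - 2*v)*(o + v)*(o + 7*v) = o^3 + 6*o^2*v - 9*o*v^2 - 14*v^3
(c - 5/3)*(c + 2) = c^2 + c/3 - 10/3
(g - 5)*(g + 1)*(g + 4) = g^3 - 21*g - 20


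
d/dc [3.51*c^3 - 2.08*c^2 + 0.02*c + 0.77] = 10.53*c^2 - 4.16*c + 0.02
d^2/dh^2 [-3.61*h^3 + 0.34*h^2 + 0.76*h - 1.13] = 0.68 - 21.66*h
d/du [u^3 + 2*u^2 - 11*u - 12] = 3*u^2 + 4*u - 11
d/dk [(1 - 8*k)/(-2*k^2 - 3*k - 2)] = (-16*k^2 + 4*k + 19)/(4*k^4 + 12*k^3 + 17*k^2 + 12*k + 4)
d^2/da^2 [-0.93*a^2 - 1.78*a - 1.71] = -1.86000000000000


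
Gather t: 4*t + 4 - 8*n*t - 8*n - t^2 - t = -8*n - t^2 + t*(3 - 8*n) + 4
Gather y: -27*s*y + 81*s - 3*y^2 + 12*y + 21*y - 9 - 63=81*s - 3*y^2 + y*(33 - 27*s) - 72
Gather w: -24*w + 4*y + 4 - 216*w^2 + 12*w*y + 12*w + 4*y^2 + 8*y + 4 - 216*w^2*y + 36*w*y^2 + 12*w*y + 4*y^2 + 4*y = w^2*(-216*y - 216) + w*(36*y^2 + 24*y - 12) + 8*y^2 + 16*y + 8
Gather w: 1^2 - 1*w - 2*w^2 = -2*w^2 - w + 1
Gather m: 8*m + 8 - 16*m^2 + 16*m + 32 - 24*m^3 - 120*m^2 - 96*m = -24*m^3 - 136*m^2 - 72*m + 40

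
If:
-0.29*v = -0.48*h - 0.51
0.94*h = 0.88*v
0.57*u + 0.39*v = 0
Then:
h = -3.00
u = 2.19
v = -3.20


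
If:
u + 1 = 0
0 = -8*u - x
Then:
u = -1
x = 8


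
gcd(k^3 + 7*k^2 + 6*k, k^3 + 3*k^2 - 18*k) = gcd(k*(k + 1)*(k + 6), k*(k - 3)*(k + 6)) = k^2 + 6*k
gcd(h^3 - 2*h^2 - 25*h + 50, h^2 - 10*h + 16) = h - 2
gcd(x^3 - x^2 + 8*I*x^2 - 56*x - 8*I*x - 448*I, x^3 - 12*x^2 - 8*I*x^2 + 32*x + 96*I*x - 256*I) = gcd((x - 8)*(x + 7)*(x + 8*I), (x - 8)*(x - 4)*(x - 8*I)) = x - 8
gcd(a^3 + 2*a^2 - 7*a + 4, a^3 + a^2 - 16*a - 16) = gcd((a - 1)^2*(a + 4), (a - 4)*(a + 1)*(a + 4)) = a + 4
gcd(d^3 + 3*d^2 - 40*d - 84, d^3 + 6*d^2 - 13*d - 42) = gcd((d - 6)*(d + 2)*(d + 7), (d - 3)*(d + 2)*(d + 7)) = d^2 + 9*d + 14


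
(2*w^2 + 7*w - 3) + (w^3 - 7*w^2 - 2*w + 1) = w^3 - 5*w^2 + 5*w - 2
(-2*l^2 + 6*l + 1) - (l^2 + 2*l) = -3*l^2 + 4*l + 1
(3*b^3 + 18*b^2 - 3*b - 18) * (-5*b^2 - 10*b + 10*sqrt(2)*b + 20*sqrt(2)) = -15*b^5 - 120*b^4 + 30*sqrt(2)*b^4 - 165*b^3 + 240*sqrt(2)*b^3 + 120*b^2 + 330*sqrt(2)*b^2 - 240*sqrt(2)*b + 180*b - 360*sqrt(2)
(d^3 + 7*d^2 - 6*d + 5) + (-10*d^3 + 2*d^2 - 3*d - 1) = -9*d^3 + 9*d^2 - 9*d + 4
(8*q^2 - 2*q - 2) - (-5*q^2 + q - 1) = 13*q^2 - 3*q - 1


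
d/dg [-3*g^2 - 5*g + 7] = -6*g - 5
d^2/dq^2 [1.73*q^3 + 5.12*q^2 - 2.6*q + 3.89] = 10.38*q + 10.24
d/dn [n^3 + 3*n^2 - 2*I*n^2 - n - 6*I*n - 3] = 3*n^2 + n*(6 - 4*I) - 1 - 6*I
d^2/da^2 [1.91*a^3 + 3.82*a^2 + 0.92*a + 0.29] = 11.46*a + 7.64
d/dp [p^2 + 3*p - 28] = 2*p + 3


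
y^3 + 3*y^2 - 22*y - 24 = (y - 4)*(y + 1)*(y + 6)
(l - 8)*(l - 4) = l^2 - 12*l + 32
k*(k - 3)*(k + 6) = k^3 + 3*k^2 - 18*k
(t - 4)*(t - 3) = t^2 - 7*t + 12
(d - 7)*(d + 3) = d^2 - 4*d - 21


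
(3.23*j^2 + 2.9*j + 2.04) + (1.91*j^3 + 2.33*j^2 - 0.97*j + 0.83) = 1.91*j^3 + 5.56*j^2 + 1.93*j + 2.87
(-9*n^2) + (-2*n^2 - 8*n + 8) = -11*n^2 - 8*n + 8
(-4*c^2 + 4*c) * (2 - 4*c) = 16*c^3 - 24*c^2 + 8*c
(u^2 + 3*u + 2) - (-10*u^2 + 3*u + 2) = 11*u^2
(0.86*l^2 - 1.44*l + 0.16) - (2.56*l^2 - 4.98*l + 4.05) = -1.7*l^2 + 3.54*l - 3.89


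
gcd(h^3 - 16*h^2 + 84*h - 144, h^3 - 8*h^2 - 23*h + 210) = h - 6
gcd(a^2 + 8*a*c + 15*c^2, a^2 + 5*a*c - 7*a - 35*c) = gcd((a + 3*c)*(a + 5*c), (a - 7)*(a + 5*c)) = a + 5*c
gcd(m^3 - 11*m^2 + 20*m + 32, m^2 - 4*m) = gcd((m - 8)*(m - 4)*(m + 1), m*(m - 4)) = m - 4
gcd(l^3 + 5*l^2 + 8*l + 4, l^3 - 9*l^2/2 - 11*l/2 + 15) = l + 2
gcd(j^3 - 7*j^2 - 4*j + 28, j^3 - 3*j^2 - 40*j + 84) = j^2 - 9*j + 14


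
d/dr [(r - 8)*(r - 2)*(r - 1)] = 3*r^2 - 22*r + 26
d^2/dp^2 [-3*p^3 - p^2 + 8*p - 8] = -18*p - 2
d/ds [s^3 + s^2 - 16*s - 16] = 3*s^2 + 2*s - 16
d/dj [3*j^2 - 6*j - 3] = 6*j - 6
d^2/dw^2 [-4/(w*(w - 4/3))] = 24*(-27*w^2 + 36*w - 16)/(w^3*(27*w^3 - 108*w^2 + 144*w - 64))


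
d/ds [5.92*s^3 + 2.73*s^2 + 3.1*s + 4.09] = 17.76*s^2 + 5.46*s + 3.1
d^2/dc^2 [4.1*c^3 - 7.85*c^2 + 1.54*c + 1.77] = 24.6*c - 15.7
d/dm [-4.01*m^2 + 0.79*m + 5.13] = 0.79 - 8.02*m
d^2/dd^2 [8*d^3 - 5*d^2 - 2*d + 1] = 48*d - 10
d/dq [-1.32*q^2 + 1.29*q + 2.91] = 1.29 - 2.64*q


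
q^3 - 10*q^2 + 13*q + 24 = (q - 8)*(q - 3)*(q + 1)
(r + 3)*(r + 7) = r^2 + 10*r + 21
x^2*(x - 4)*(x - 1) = x^4 - 5*x^3 + 4*x^2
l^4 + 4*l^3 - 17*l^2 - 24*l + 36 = (l - 3)*(l - 1)*(l + 2)*(l + 6)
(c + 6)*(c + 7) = c^2 + 13*c + 42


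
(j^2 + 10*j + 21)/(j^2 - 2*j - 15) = (j + 7)/(j - 5)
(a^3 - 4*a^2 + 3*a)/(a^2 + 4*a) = (a^2 - 4*a + 3)/(a + 4)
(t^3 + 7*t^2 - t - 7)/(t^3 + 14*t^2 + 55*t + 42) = (t - 1)/(t + 6)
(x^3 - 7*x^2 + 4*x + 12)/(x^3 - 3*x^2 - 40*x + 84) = (x^2 - 5*x - 6)/(x^2 - x - 42)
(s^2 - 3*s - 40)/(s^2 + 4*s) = (s^2 - 3*s - 40)/(s*(s + 4))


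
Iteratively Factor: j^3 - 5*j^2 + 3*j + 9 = (j - 3)*(j^2 - 2*j - 3) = (j - 3)*(j + 1)*(j - 3)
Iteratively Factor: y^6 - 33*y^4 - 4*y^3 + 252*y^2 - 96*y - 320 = (y - 5)*(y^5 + 5*y^4 - 8*y^3 - 44*y^2 + 32*y + 64) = (y - 5)*(y - 2)*(y^4 + 7*y^3 + 6*y^2 - 32*y - 32) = (y - 5)*(y - 2)^2*(y^3 + 9*y^2 + 24*y + 16) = (y - 5)*(y - 2)^2*(y + 4)*(y^2 + 5*y + 4) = (y - 5)*(y - 2)^2*(y + 1)*(y + 4)*(y + 4)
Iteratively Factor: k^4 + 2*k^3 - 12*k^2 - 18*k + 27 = (k - 1)*(k^3 + 3*k^2 - 9*k - 27) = (k - 1)*(k + 3)*(k^2 - 9) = (k - 3)*(k - 1)*(k + 3)*(k + 3)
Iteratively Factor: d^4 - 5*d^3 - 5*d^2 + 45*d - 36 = (d - 1)*(d^3 - 4*d^2 - 9*d + 36) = (d - 3)*(d - 1)*(d^2 - d - 12) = (d - 3)*(d - 1)*(d + 3)*(d - 4)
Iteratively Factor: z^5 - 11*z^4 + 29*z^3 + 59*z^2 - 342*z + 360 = (z - 5)*(z^4 - 6*z^3 - z^2 + 54*z - 72) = (z - 5)*(z - 3)*(z^3 - 3*z^2 - 10*z + 24) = (z - 5)*(z - 3)*(z + 3)*(z^2 - 6*z + 8) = (z - 5)*(z - 3)*(z - 2)*(z + 3)*(z - 4)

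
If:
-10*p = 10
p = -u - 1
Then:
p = -1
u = 0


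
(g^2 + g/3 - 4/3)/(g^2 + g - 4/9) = 3*(g - 1)/(3*g - 1)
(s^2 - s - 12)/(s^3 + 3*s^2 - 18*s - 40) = (s + 3)/(s^2 + 7*s + 10)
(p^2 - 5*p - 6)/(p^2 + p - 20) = (p^2 - 5*p - 6)/(p^2 + p - 20)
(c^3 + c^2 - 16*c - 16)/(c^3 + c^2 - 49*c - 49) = (c^2 - 16)/(c^2 - 49)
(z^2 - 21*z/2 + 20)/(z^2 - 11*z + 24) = (z - 5/2)/(z - 3)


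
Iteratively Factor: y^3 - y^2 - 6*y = (y + 2)*(y^2 - 3*y) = (y - 3)*(y + 2)*(y)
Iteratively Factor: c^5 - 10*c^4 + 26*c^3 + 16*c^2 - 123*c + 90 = (c - 5)*(c^4 - 5*c^3 + c^2 + 21*c - 18) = (c - 5)*(c - 3)*(c^3 - 2*c^2 - 5*c + 6) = (c - 5)*(c - 3)^2*(c^2 + c - 2) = (c - 5)*(c - 3)^2*(c - 1)*(c + 2)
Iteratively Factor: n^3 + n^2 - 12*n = (n - 3)*(n^2 + 4*n) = n*(n - 3)*(n + 4)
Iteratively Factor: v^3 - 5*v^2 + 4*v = (v - 1)*(v^2 - 4*v) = v*(v - 1)*(v - 4)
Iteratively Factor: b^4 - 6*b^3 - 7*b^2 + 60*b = (b - 5)*(b^3 - b^2 - 12*b) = (b - 5)*(b + 3)*(b^2 - 4*b) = (b - 5)*(b - 4)*(b + 3)*(b)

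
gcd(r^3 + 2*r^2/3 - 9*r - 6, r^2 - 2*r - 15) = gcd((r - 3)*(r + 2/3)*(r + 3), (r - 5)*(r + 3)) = r + 3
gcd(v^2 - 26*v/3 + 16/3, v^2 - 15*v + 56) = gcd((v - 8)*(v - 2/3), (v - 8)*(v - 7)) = v - 8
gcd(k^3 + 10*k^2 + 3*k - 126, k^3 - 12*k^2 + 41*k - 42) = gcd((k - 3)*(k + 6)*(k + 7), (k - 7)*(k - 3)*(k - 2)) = k - 3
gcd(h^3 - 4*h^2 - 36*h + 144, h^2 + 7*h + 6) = h + 6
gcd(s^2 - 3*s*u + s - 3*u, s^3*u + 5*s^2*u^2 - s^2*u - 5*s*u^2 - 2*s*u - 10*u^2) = s + 1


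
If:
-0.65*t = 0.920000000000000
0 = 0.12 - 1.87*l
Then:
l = 0.06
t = -1.42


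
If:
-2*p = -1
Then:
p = 1/2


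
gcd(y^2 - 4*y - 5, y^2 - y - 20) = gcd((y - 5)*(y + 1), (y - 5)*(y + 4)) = y - 5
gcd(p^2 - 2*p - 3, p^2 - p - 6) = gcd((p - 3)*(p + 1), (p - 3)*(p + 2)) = p - 3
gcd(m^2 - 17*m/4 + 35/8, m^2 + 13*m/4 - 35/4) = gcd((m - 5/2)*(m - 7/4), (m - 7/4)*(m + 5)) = m - 7/4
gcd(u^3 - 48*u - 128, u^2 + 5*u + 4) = u + 4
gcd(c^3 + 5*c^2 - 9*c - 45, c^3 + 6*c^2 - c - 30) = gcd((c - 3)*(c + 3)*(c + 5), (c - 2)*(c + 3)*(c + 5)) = c^2 + 8*c + 15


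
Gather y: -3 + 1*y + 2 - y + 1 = 0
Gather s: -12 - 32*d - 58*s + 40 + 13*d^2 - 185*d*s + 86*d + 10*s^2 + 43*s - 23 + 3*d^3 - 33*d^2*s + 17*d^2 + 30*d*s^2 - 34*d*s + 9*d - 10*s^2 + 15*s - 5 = 3*d^3 + 30*d^2 + 30*d*s^2 + 63*d + s*(-33*d^2 - 219*d)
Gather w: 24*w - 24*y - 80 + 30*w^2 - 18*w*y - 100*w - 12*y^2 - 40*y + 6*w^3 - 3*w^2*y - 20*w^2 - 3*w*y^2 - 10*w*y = 6*w^3 + w^2*(10 - 3*y) + w*(-3*y^2 - 28*y - 76) - 12*y^2 - 64*y - 80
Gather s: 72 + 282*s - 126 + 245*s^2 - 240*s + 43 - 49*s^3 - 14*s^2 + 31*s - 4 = -49*s^3 + 231*s^2 + 73*s - 15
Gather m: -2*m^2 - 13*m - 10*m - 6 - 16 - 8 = -2*m^2 - 23*m - 30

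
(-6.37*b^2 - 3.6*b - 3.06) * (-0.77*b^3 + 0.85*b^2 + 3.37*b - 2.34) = 4.9049*b^5 - 2.6425*b^4 - 22.1707*b^3 + 0.172799999999999*b^2 - 1.8882*b + 7.1604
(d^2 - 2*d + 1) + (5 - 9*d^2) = -8*d^2 - 2*d + 6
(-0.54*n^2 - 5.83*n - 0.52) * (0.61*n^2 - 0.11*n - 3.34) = -0.3294*n^4 - 3.4969*n^3 + 2.1277*n^2 + 19.5294*n + 1.7368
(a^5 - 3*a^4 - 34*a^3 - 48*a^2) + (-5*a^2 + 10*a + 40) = a^5 - 3*a^4 - 34*a^3 - 53*a^2 + 10*a + 40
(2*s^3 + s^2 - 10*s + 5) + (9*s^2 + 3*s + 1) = 2*s^3 + 10*s^2 - 7*s + 6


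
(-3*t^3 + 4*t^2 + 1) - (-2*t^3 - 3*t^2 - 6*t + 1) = -t^3 + 7*t^2 + 6*t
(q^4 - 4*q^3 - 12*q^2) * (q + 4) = q^5 - 28*q^3 - 48*q^2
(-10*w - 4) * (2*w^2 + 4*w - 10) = -20*w^3 - 48*w^2 + 84*w + 40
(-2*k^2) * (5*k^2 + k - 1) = -10*k^4 - 2*k^3 + 2*k^2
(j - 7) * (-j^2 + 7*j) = -j^3 + 14*j^2 - 49*j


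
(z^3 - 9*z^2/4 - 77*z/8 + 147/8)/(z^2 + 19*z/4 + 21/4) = (8*z^2 - 42*z + 49)/(2*(4*z + 7))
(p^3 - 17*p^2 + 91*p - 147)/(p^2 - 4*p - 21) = (p^2 - 10*p + 21)/(p + 3)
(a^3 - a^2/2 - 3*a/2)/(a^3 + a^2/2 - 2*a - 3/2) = a/(a + 1)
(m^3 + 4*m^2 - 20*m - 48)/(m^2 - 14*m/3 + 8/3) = 3*(m^2 + 8*m + 12)/(3*m - 2)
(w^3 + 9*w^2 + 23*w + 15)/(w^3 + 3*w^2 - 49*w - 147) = (w^2 + 6*w + 5)/(w^2 - 49)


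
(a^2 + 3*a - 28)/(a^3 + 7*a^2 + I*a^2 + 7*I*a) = (a - 4)/(a*(a + I))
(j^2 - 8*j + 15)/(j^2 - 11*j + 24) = (j - 5)/(j - 8)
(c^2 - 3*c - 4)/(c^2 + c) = (c - 4)/c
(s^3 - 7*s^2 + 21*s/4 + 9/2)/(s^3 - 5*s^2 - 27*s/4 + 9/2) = (4*s^2 - 4*s - 3)/(4*s^2 + 4*s - 3)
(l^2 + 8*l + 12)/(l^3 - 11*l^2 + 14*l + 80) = (l + 6)/(l^2 - 13*l + 40)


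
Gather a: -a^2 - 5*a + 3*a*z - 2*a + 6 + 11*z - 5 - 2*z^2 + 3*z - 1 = -a^2 + a*(3*z - 7) - 2*z^2 + 14*z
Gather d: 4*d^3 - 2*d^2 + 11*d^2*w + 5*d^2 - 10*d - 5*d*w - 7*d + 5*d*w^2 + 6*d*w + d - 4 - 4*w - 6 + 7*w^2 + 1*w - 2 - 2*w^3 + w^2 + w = 4*d^3 + d^2*(11*w + 3) + d*(5*w^2 + w - 16) - 2*w^3 + 8*w^2 - 2*w - 12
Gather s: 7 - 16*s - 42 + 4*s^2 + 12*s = 4*s^2 - 4*s - 35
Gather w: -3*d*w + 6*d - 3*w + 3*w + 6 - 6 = -3*d*w + 6*d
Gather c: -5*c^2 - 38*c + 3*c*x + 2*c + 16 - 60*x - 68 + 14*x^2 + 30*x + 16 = -5*c^2 + c*(3*x - 36) + 14*x^2 - 30*x - 36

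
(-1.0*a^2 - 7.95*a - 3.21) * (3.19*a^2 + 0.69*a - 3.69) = -3.19*a^4 - 26.0505*a^3 - 12.0354*a^2 + 27.1206*a + 11.8449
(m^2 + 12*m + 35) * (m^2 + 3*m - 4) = m^4 + 15*m^3 + 67*m^2 + 57*m - 140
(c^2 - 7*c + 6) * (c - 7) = c^3 - 14*c^2 + 55*c - 42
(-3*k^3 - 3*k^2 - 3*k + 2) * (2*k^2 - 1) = -6*k^5 - 6*k^4 - 3*k^3 + 7*k^2 + 3*k - 2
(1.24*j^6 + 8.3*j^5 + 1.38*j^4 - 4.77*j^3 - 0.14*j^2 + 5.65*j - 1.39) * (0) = 0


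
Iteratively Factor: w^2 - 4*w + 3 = (w - 3)*(w - 1)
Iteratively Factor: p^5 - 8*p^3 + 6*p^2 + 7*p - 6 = (p - 1)*(p^4 + p^3 - 7*p^2 - p + 6) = (p - 1)*(p + 3)*(p^3 - 2*p^2 - p + 2) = (p - 2)*(p - 1)*(p + 3)*(p^2 - 1) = (p - 2)*(p - 1)*(p + 1)*(p + 3)*(p - 1)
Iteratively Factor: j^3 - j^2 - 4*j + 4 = (j + 2)*(j^2 - 3*j + 2) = (j - 1)*(j + 2)*(j - 2)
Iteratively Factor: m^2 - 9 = (m + 3)*(m - 3)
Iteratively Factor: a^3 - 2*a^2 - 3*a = (a + 1)*(a^2 - 3*a) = a*(a + 1)*(a - 3)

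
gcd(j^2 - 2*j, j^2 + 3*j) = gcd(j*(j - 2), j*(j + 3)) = j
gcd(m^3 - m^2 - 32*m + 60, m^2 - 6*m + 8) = m - 2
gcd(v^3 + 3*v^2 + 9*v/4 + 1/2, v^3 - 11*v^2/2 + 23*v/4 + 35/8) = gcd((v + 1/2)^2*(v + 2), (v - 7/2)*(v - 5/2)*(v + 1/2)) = v + 1/2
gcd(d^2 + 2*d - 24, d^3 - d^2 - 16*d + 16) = d - 4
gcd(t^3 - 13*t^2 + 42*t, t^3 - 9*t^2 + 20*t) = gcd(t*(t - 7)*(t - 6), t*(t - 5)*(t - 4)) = t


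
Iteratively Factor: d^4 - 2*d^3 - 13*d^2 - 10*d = (d)*(d^3 - 2*d^2 - 13*d - 10) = d*(d + 2)*(d^2 - 4*d - 5) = d*(d + 1)*(d + 2)*(d - 5)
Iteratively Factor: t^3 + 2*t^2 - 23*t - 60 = (t + 4)*(t^2 - 2*t - 15) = (t - 5)*(t + 4)*(t + 3)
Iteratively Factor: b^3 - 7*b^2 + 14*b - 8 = (b - 1)*(b^2 - 6*b + 8) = (b - 2)*(b - 1)*(b - 4)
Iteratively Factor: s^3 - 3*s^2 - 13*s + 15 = (s - 1)*(s^2 - 2*s - 15) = (s - 5)*(s - 1)*(s + 3)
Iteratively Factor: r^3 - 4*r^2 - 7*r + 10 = (r - 1)*(r^2 - 3*r - 10) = (r - 1)*(r + 2)*(r - 5)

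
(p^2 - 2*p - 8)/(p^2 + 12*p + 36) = (p^2 - 2*p - 8)/(p^2 + 12*p + 36)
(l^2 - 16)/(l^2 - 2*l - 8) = (l + 4)/(l + 2)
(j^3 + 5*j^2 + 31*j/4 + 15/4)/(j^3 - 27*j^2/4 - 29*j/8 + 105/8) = 2*(2*j^2 + 7*j + 5)/(4*j^2 - 33*j + 35)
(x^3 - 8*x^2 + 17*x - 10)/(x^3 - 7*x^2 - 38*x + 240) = (x^2 - 3*x + 2)/(x^2 - 2*x - 48)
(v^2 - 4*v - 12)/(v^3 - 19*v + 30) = (v^2 - 4*v - 12)/(v^3 - 19*v + 30)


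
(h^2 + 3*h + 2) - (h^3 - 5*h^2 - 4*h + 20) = -h^3 + 6*h^2 + 7*h - 18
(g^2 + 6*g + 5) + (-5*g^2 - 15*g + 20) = -4*g^2 - 9*g + 25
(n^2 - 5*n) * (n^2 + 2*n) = n^4 - 3*n^3 - 10*n^2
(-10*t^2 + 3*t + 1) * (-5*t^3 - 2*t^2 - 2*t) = 50*t^5 + 5*t^4 + 9*t^3 - 8*t^2 - 2*t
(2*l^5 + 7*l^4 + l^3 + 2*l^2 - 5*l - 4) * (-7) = -14*l^5 - 49*l^4 - 7*l^3 - 14*l^2 + 35*l + 28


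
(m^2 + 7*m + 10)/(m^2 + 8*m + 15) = (m + 2)/(m + 3)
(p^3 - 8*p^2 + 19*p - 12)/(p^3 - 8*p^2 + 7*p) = (p^2 - 7*p + 12)/(p*(p - 7))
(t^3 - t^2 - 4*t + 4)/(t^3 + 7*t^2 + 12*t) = (t^3 - t^2 - 4*t + 4)/(t*(t^2 + 7*t + 12))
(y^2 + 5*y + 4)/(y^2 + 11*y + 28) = (y + 1)/(y + 7)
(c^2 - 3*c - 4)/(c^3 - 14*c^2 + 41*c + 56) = (c - 4)/(c^2 - 15*c + 56)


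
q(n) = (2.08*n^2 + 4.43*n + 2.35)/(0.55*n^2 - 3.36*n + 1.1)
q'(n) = (3.36 - 1.1*n)*(2.08*n^2 + 4.43*n + 2.35)/(0.55*n^2 - 3.36*n + 1.1)^2 + (4.16*n + 4.43)/(0.55*n^2 - 3.36*n + 1.1) = (-9.4253*n^2 + 1.991*n + 12.769)/(0.3025*n^4 - 3.696*n^3 + 12.4996*n^2 - 7.392*n + 1.21)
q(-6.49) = 1.33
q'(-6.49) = -0.19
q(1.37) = -4.99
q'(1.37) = -0.36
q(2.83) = -7.88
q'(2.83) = -3.56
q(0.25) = 12.19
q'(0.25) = 146.30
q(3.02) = -8.61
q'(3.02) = -4.13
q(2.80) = -7.77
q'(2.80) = -3.48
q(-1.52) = 0.06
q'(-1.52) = -0.22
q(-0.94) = 0.00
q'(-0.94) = 0.11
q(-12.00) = 2.06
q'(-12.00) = -0.09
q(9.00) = 13.67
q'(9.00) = -3.09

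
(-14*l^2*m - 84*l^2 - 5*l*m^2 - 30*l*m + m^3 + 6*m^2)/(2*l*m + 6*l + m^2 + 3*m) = (-7*l*m - 42*l + m^2 + 6*m)/(m + 3)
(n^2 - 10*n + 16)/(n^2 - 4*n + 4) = (n - 8)/(n - 2)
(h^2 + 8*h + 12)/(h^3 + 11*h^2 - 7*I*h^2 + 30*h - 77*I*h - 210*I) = (h + 2)/(h^2 + h*(5 - 7*I) - 35*I)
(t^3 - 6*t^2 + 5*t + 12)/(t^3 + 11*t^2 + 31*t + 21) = (t^2 - 7*t + 12)/(t^2 + 10*t + 21)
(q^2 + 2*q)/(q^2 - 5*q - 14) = q/(q - 7)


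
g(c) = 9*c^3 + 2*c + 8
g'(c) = 27*c^2 + 2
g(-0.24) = 7.40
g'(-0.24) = 3.56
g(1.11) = 22.53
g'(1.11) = 35.27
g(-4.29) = -711.16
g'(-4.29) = 498.91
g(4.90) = 1076.64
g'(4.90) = 650.27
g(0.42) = 9.51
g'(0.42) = 6.76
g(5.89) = 1858.81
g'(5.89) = 938.69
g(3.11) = 284.94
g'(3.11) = 263.15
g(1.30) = 30.37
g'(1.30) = 47.63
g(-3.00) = -241.00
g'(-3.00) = 245.00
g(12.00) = 15584.00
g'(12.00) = 3890.00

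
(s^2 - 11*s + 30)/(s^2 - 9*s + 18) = (s - 5)/(s - 3)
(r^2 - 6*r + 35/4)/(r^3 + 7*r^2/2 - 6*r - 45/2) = (r - 7/2)/(r^2 + 6*r + 9)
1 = 1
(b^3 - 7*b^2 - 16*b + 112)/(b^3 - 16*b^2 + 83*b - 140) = (b + 4)/(b - 5)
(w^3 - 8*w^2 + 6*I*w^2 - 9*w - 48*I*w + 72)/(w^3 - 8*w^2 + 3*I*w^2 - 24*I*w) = (w + 3*I)/w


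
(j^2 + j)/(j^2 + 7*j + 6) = j/(j + 6)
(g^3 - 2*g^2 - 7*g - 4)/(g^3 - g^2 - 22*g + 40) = (g^2 + 2*g + 1)/(g^2 + 3*g - 10)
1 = 1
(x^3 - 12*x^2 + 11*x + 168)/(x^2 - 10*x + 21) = (x^2 - 5*x - 24)/(x - 3)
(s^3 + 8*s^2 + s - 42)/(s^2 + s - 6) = s + 7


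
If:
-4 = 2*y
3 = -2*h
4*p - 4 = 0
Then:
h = -3/2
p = 1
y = -2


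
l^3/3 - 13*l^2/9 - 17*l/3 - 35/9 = (l/3 + 1/3)*(l - 7)*(l + 5/3)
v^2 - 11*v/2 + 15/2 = (v - 3)*(v - 5/2)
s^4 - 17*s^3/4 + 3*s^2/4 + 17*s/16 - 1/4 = (s - 4)*(s - 1/2)*(s - 1/4)*(s + 1/2)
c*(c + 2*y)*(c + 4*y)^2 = c^4 + 10*c^3*y + 32*c^2*y^2 + 32*c*y^3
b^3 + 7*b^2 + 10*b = b*(b + 2)*(b + 5)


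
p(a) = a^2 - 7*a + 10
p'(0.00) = -7.00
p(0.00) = 10.00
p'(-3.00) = -13.00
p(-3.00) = 40.00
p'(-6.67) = -20.34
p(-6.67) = 101.18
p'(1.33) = -4.34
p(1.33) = 2.46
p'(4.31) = 1.62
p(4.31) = -1.59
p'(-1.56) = -10.12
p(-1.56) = 23.35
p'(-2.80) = -12.60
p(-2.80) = 37.44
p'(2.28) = -2.44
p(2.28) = -0.76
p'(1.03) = -4.94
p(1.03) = 3.85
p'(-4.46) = -15.92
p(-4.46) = 61.11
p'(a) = 2*a - 7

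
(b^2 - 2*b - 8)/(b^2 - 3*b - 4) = (b + 2)/(b + 1)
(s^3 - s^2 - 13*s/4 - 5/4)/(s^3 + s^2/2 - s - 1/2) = (s - 5/2)/(s - 1)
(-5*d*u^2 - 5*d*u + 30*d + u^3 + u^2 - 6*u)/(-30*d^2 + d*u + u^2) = (u^2 + u - 6)/(6*d + u)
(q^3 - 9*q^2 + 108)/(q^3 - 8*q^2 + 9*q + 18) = (q^2 - 3*q - 18)/(q^2 - 2*q - 3)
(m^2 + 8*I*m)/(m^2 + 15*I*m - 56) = m/(m + 7*I)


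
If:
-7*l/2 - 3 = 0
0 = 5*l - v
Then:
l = -6/7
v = -30/7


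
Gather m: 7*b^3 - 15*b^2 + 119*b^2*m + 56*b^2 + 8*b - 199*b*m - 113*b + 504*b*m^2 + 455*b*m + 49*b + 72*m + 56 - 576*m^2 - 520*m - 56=7*b^3 + 41*b^2 - 56*b + m^2*(504*b - 576) + m*(119*b^2 + 256*b - 448)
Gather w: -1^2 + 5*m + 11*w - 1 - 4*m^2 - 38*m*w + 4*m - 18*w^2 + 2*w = -4*m^2 + 9*m - 18*w^2 + w*(13 - 38*m) - 2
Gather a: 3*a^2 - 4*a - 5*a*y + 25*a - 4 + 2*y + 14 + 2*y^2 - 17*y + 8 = 3*a^2 + a*(21 - 5*y) + 2*y^2 - 15*y + 18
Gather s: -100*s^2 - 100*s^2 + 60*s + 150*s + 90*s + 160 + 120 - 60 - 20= -200*s^2 + 300*s + 200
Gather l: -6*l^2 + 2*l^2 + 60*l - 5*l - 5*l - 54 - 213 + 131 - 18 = -4*l^2 + 50*l - 154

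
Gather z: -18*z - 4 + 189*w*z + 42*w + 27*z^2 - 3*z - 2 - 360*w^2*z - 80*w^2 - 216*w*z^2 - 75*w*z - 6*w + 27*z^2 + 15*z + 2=-80*w^2 + 36*w + z^2*(54 - 216*w) + z*(-360*w^2 + 114*w - 6) - 4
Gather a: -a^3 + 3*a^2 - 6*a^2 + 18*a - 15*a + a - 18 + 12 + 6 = -a^3 - 3*a^2 + 4*a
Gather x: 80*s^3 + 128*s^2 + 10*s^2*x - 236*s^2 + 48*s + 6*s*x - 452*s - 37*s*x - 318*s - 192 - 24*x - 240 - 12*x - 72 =80*s^3 - 108*s^2 - 722*s + x*(10*s^2 - 31*s - 36) - 504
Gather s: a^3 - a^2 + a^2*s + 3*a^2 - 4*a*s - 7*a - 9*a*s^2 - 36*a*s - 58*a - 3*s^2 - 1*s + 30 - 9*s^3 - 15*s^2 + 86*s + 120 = a^3 + 2*a^2 - 65*a - 9*s^3 + s^2*(-9*a - 18) + s*(a^2 - 40*a + 85) + 150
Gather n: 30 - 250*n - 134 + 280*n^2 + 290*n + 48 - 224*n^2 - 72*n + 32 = 56*n^2 - 32*n - 24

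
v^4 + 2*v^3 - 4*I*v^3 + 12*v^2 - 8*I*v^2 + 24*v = v*(v + 2)*(v - 6*I)*(v + 2*I)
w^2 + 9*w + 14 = (w + 2)*(w + 7)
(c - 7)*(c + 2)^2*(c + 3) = c^4 - 33*c^2 - 100*c - 84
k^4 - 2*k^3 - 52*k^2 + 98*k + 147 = (k - 7)*(k - 3)*(k + 1)*(k + 7)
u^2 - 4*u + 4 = (u - 2)^2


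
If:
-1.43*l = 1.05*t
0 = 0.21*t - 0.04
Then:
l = -0.14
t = 0.19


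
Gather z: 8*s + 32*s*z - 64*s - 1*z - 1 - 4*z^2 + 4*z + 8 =-56*s - 4*z^2 + z*(32*s + 3) + 7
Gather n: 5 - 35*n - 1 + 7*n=4 - 28*n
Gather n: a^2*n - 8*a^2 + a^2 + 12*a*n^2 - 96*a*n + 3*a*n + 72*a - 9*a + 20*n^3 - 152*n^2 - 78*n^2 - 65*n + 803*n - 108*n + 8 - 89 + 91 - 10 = -7*a^2 + 63*a + 20*n^3 + n^2*(12*a - 230) + n*(a^2 - 93*a + 630)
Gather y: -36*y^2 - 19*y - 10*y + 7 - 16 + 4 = -36*y^2 - 29*y - 5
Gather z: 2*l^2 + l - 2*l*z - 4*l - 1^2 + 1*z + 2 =2*l^2 - 3*l + z*(1 - 2*l) + 1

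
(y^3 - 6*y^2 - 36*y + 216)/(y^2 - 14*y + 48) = (y^2 - 36)/(y - 8)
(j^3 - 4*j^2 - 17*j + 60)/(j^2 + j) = (j^3 - 4*j^2 - 17*j + 60)/(j*(j + 1))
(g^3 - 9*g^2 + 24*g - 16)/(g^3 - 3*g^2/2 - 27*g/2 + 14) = 2*(g - 4)/(2*g + 7)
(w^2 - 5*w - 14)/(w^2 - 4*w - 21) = (w + 2)/(w + 3)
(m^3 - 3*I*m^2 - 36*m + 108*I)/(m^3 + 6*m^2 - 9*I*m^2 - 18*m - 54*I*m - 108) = (m - 6)/(m - 6*I)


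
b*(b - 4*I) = b^2 - 4*I*b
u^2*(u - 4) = u^3 - 4*u^2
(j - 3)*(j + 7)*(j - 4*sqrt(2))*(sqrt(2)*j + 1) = sqrt(2)*j^4 - 7*j^3 + 4*sqrt(2)*j^3 - 25*sqrt(2)*j^2 - 28*j^2 - 16*sqrt(2)*j + 147*j + 84*sqrt(2)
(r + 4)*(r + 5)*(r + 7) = r^3 + 16*r^2 + 83*r + 140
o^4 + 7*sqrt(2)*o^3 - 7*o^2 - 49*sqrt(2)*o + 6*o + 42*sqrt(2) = (o - 2)*(o - 1)*(o + 3)*(o + 7*sqrt(2))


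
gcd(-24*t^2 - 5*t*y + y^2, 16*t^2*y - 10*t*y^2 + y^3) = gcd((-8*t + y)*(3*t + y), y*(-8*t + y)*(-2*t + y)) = -8*t + y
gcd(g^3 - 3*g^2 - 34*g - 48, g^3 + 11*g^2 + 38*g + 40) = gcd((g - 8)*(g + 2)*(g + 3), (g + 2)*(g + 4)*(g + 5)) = g + 2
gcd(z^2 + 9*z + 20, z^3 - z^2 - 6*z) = 1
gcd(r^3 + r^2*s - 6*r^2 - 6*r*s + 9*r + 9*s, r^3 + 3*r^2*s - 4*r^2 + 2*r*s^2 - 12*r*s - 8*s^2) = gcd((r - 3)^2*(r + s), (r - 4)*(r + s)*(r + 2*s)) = r + s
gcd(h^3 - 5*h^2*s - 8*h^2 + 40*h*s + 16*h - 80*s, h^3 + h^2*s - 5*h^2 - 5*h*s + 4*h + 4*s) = h - 4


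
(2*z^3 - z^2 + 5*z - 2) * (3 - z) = -2*z^4 + 7*z^3 - 8*z^2 + 17*z - 6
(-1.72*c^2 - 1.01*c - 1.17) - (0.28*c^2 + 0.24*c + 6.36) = -2.0*c^2 - 1.25*c - 7.53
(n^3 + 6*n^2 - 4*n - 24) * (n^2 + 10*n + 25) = n^5 + 16*n^4 + 81*n^3 + 86*n^2 - 340*n - 600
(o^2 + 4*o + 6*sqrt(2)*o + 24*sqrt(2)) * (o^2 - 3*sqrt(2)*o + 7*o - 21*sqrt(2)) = o^4 + 3*sqrt(2)*o^3 + 11*o^3 - 8*o^2 + 33*sqrt(2)*o^2 - 396*o + 84*sqrt(2)*o - 1008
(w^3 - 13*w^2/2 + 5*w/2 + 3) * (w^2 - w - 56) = w^5 - 15*w^4/2 - 47*w^3 + 729*w^2/2 - 143*w - 168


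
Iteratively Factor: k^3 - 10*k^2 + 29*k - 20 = (k - 1)*(k^2 - 9*k + 20) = (k - 5)*(k - 1)*(k - 4)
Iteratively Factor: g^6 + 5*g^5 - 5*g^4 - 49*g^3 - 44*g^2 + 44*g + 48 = (g + 2)*(g^5 + 3*g^4 - 11*g^3 - 27*g^2 + 10*g + 24) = (g + 2)^2*(g^4 + g^3 - 13*g^2 - g + 12) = (g - 3)*(g + 2)^2*(g^3 + 4*g^2 - g - 4) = (g - 3)*(g - 1)*(g + 2)^2*(g^2 + 5*g + 4) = (g - 3)*(g - 1)*(g + 1)*(g + 2)^2*(g + 4)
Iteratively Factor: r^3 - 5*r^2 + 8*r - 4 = (r - 1)*(r^2 - 4*r + 4) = (r - 2)*(r - 1)*(r - 2)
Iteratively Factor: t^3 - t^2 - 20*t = (t + 4)*(t^2 - 5*t) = (t - 5)*(t + 4)*(t)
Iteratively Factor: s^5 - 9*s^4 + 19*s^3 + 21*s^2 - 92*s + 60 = (s - 3)*(s^4 - 6*s^3 + s^2 + 24*s - 20) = (s - 3)*(s + 2)*(s^3 - 8*s^2 + 17*s - 10) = (s - 3)*(s - 1)*(s + 2)*(s^2 - 7*s + 10) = (s - 3)*(s - 2)*(s - 1)*(s + 2)*(s - 5)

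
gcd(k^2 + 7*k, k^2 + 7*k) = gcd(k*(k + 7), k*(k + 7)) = k^2 + 7*k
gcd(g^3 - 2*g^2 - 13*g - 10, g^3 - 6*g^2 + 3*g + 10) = g^2 - 4*g - 5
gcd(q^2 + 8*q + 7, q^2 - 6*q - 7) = q + 1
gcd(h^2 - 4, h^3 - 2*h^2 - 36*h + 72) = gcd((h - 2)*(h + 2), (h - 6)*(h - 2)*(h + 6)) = h - 2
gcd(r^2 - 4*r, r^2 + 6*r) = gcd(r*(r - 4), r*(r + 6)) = r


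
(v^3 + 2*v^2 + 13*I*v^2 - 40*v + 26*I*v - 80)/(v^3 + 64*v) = (v^2 + v*(2 + 5*I) + 10*I)/(v*(v - 8*I))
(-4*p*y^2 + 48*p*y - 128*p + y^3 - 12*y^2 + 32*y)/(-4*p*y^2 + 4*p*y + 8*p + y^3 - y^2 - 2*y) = (y^2 - 12*y + 32)/(y^2 - y - 2)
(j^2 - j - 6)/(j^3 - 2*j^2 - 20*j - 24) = (j - 3)/(j^2 - 4*j - 12)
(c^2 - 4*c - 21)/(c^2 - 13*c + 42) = (c + 3)/(c - 6)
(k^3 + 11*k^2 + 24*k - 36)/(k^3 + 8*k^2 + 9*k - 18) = (k + 6)/(k + 3)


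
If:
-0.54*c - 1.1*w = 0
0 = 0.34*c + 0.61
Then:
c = -1.79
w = 0.88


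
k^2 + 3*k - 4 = (k - 1)*(k + 4)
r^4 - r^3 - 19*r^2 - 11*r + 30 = (r - 5)*(r - 1)*(r + 2)*(r + 3)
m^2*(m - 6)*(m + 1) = m^4 - 5*m^3 - 6*m^2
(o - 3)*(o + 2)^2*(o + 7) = o^4 + 8*o^3 - o^2 - 68*o - 84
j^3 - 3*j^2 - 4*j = j*(j - 4)*(j + 1)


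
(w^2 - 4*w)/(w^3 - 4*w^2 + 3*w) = (w - 4)/(w^2 - 4*w + 3)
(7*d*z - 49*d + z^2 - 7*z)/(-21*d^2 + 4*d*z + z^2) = (z - 7)/(-3*d + z)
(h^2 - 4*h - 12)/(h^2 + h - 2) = (h - 6)/(h - 1)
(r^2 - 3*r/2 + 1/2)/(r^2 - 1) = (r - 1/2)/(r + 1)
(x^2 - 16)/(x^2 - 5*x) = (x^2 - 16)/(x*(x - 5))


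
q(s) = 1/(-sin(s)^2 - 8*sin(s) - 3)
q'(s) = (2*sin(s)*cos(s) + 8*cos(s))/(-sin(s)^2 - 8*sin(s) - 3)^2 = 2*(sin(s) + 4)*cos(s)/(sin(s)^2 + 8*sin(s) + 3)^2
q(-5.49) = -0.11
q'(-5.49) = 0.08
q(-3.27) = -0.25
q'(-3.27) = -0.50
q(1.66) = -0.08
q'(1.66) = -0.01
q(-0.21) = -0.73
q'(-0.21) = 3.92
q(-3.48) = -0.17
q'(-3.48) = -0.25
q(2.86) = -0.19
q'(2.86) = -0.29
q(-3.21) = -0.28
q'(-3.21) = -0.64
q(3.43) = -1.24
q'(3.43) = -10.98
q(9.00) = -0.15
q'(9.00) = -0.19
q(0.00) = -0.33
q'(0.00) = 0.89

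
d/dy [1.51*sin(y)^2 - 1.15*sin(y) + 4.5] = (3.02*sin(y) - 1.15)*cos(y)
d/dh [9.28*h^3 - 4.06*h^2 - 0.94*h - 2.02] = 27.84*h^2 - 8.12*h - 0.94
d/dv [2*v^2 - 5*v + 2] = 4*v - 5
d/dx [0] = 0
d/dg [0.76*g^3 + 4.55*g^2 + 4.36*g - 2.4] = 2.28*g^2 + 9.1*g + 4.36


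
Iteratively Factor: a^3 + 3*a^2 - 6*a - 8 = (a - 2)*(a^2 + 5*a + 4) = (a - 2)*(a + 4)*(a + 1)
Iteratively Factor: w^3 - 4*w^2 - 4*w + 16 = (w - 4)*(w^2 - 4) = (w - 4)*(w - 2)*(w + 2)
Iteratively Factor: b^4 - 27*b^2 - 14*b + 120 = (b + 3)*(b^3 - 3*b^2 - 18*b + 40) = (b + 3)*(b + 4)*(b^2 - 7*b + 10) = (b - 2)*(b + 3)*(b + 4)*(b - 5)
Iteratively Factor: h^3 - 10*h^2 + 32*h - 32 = (h - 2)*(h^2 - 8*h + 16) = (h - 4)*(h - 2)*(h - 4)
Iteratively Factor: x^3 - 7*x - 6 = (x + 2)*(x^2 - 2*x - 3) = (x + 1)*(x + 2)*(x - 3)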